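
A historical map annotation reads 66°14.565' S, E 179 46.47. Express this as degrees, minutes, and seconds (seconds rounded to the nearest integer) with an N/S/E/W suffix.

66°14′34″ S, 179°46′28″ E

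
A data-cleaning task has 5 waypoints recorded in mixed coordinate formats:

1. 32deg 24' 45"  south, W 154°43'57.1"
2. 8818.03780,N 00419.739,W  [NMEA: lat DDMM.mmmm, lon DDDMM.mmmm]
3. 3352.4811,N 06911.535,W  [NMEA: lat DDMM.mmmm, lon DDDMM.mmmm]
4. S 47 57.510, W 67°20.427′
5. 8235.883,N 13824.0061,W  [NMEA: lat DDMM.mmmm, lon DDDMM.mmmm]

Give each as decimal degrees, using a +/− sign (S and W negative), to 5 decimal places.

Point 1:
  φ: 24′ + 45″ = 24.75000′; 32 + 24.75000/60 = 32.412500
  S ⇒ negate
  λ: 154° + 43/60 + 57.1/3600 = 154 + 0.716667 + 0.015861 = 154.732528
  W → negative
Point 2:
  Lat: split at 2 digits → 88° and 18.0378′; 88 + 18.0378/60 = 88.300630
  N → positive
  Lon: split at 3 digits → 004° and 19.739′; 4 + 19.739/60 = 4.328983
  W → negative
Point 3:
  Lat: degrees = first 2 digits = 33, minutes = 52.4811; 33 + 52.4811/60 = 33.874685
  N ⇒ keep positive
  λ: degrees = first 3 digits = 69, minutes = 11.535; 69 + 11.535/60 = 69.192250
  W → negative
Point 4:
  Lat: 57.51′ = 0.958500°; total 47.958500
  S ⇒ negate
  Lon: 20.427′ = 0.340450°; total 67.340450
  W → negative
Point 5:
  Lat: degrees = first 2 digits = 82, minutes = 35.883; 82 + 35.883/60 = 82.598050
  N ⇒ keep positive
  Longitude: degrees = first 3 digits = 138, minutes = 24.0061; 138 + 24.0061/60 = 138.400102
  hemisphere W, so the sign is −

1. -32.41250, -154.73253
2. 88.30063, -4.32898
3. 33.87469, -69.19225
4. -47.95850, -67.34045
5. 82.59805, -138.40010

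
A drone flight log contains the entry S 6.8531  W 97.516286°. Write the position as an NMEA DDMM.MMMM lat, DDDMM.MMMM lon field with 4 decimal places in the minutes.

Latitude: fractional part 0.853100 → 51.186000 minutes
Longitude: 97° + 0.516286 × 60 = 97° 30.977160′

0651.1860,S / 09730.9772,W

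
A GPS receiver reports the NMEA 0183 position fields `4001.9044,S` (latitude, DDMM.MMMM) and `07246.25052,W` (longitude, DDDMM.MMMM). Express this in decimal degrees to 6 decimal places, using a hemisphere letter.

Latitude: split at 2 digits → 40° and 1.9044′; 40 + 1.9044/60 = 40.0317400
Longitude: split at 3 digits → 072° and 46.25052′; 72 + 46.25052/60 = 72.7708420

40.031740° S, 72.770842° W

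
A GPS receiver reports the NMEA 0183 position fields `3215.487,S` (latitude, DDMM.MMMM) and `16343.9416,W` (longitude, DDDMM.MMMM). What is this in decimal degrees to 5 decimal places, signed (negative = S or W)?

-32.25812, -163.73236

φ: degrees = first 2 digits = 32, minutes = 15.487; 32 + 15.487/60 = 32.258117
S → negative
Longitude: split at 3 digits → 163° and 43.9416′; 163 + 43.9416/60 = 163.732360
hemisphere W, so the sign is −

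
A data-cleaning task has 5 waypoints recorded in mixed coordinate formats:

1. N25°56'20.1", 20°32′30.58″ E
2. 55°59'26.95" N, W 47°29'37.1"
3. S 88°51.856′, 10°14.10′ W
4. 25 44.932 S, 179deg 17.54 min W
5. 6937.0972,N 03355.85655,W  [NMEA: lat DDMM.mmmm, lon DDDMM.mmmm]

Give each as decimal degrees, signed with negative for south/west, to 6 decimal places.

1. 25.938917, 20.541828
2. 55.990819, -47.493639
3. -88.864267, -10.235000
4. -25.748867, -179.292333
5. 69.618287, -33.930943

Point 1:
  Latitude: 25 + 56/60 + 20.1/3600 = 25.9389167
  N ⇒ keep positive
  λ: 32′ + 30.58″ = 32.50967′; 20 + 32.50967/60 = 20.5418278
  E → positive
Point 2:
  φ: 55° + 59/60 + 26.95/3600 = 55 + 0.983333 + 0.007486 = 55.9908194
  N ⇒ keep positive
  λ: 47 + 29/60 + 37.1/3600 = 47.4936389
  hemisphere W, so the sign is −
Point 3:
  Latitude: 88 + 51.856/60 = 88.8642667
  S → negative
  Longitude: 14.1′ = 0.235000°; total 10.2350000
  hemisphere W, so the sign is −
Point 4:
  Lat: 44.932′ = 0.748867°; total 25.7488667
  S → negative
  Lon: 179 + 17.54/60 = 179.2923333
  W → negative
Point 5:
  Latitude: degrees = first 2 digits = 69, minutes = 37.0972; 69 + 37.0972/60 = 69.6182867
  N → positive
  Longitude: degrees = first 3 digits = 33, minutes = 55.85655; 33 + 55.85655/60 = 33.9309425
  W ⇒ negate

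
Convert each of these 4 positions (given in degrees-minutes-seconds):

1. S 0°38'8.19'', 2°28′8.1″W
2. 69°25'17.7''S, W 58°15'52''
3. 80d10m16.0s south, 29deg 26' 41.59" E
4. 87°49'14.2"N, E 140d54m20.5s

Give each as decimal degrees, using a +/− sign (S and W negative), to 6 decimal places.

Point 1:
  Latitude: 0 + 38/60 + 8.19/3600 = 0.6356083
  S ⇒ negate
  Longitude: 28′ + 8.1″ = 28.13500′; 2 + 28.13500/60 = 2.4689167
  hemisphere W, so the sign is −
Point 2:
  Latitude: 69° + 25/60 + 17.7/3600 = 69 + 0.416667 + 0.004917 = 69.4215833
  hemisphere S, so the sign is −
  λ: 15′ + 52″ = 15.86667′; 58 + 15.86667/60 = 58.2644444
  W ⇒ negate
Point 3:
  φ: 80° + 10/60 + 16/3600 = 80 + 0.166667 + 0.004444 = 80.1711111
  S ⇒ negate
  λ: 26′ + 41.59″ = 26.69317′; 29 + 26.69317/60 = 29.4448861
  E ⇒ keep positive
Point 4:
  Lat: 87 + 49/60 + 14.2/3600 = 87.8206111
  N ⇒ keep positive
  Longitude: 140° + 54/60 + 20.5/3600 = 140 + 0.900000 + 0.005694 = 140.9056944
  E ⇒ keep positive

1. -0.635608, -2.468917
2. -69.421583, -58.264444
3. -80.171111, 29.444886
4. 87.820611, 140.905694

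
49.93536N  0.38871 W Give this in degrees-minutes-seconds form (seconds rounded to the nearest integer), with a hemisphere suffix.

49°56′7″ N, 0°23′19″ W

Lat: whole degrees 49; 56.12160′ → 56′ and 7.30″
Lon: 0.388710 × 60 = 23.32260′ → 23′, remainder × 60 = 19.36″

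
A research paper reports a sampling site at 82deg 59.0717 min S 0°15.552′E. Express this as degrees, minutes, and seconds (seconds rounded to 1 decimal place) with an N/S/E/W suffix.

82°59′4.3″ S, 0°15′33.1″ E

φ: fractional minutes 0.07170 × 60 = 4.302″
Lon: fractional minutes 0.55200 × 60 = 33.120″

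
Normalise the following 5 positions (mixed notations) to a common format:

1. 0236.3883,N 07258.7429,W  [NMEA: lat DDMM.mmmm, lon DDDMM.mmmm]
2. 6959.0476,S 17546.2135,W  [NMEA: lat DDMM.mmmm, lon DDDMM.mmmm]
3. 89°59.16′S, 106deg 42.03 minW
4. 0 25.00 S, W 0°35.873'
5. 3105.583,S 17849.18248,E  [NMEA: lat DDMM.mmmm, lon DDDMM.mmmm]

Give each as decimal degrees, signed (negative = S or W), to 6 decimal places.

Point 1:
  Latitude: degrees = first 2 digits = 2, minutes = 36.3883; 2 + 36.3883/60 = 2.6064717
  N ⇒ keep positive
  Lon: degrees = first 3 digits = 72, minutes = 58.7429; 72 + 58.7429/60 = 72.9790483
  W → negative
Point 2:
  φ: split at 2 digits → 69° and 59.0476′; 69 + 59.0476/60 = 69.9841267
  S ⇒ negate
  Longitude: split at 3 digits → 175° and 46.2135′; 175 + 46.2135/60 = 175.7702250
  W → negative
Point 3:
  Lat: 89 + 59.16/60 = 89.9860000
  S → negative
  Lon: 42.03′ = 0.700500°; total 106.7005000
  W ⇒ negate
Point 4:
  φ: 25′ = 0.416667°; total 0.4166667
  S ⇒ negate
  λ: 0 + 35.873/60 = 0.5978833
  hemisphere W, so the sign is −
Point 5:
  Lat: degrees = first 2 digits = 31, minutes = 5.583; 31 + 5.583/60 = 31.0930500
  hemisphere S, so the sign is −
  λ: split at 3 digits → 178° and 49.18248′; 178 + 49.18248/60 = 178.8197080
  E ⇒ keep positive

1. 2.606472, -72.979048
2. -69.984127, -175.770225
3. -89.986000, -106.700500
4. -0.416667, -0.597883
5. -31.093050, 178.819708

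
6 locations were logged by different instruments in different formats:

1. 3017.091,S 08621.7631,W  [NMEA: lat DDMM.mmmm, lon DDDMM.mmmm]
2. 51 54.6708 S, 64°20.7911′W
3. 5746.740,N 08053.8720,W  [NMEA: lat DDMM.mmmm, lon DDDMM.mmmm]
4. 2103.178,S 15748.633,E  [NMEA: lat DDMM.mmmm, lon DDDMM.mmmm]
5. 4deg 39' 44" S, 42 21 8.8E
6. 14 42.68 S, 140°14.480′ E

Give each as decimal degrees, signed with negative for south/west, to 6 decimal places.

1. -30.284850, -86.362718
2. -51.911180, -64.346518
3. 57.779000, -80.897867
4. -21.052967, 157.810550
5. -4.662222, 42.352444
6. -14.711333, 140.241333

Point 1:
  Latitude: split at 2 digits → 30° and 17.091′; 30 + 17.091/60 = 30.2848500
  hemisphere S, so the sign is −
  λ: split at 3 digits → 086° and 21.7631′; 86 + 21.7631/60 = 86.3627183
  W ⇒ negate
Point 2:
  φ: 51 + 54.6708/60 = 51.9111800
  hemisphere S, so the sign is −
  Lon: 20.7911′ = 0.346518°; total 64.3465183
  W → negative
Point 3:
  φ: degrees = first 2 digits = 57, minutes = 46.74; 57 + 46.74/60 = 57.7790000
  N → positive
  Lon: degrees = first 3 digits = 80, minutes = 53.872; 80 + 53.872/60 = 80.8978667
  W → negative
Point 4:
  Latitude: degrees = first 2 digits = 21, minutes = 3.178; 21 + 3.178/60 = 21.0529667
  S → negative
  Lon: split at 3 digits → 157° and 48.633′; 157 + 48.633/60 = 157.8105500
  E ⇒ keep positive
Point 5:
  φ: 4 + 39/60 + 44/3600 = 4.6622222
  S → negative
  Longitude: 21′ + 8.8″ = 21.14667′; 42 + 21.14667/60 = 42.3524444
  E → positive
Point 6:
  Latitude: 14 + 42.68/60 = 14.7113333
  S ⇒ negate
  Longitude: 140 + 14.48/60 = 140.2413333
  E → positive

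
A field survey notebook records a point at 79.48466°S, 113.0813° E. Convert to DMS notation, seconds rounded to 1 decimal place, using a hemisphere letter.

Latitude: 0.484660 × 60 = 29.07960′ → 29′, remainder × 60 = 4.776″
Lon: 0.081300 × 60 = 4.87800′ → 4′, remainder × 60 = 52.680″

79°29′4.8″ S, 113°04′52.7″ E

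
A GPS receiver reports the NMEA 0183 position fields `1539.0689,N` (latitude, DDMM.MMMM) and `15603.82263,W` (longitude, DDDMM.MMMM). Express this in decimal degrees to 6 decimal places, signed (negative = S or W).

Latitude: degrees = first 2 digits = 15, minutes = 39.0689; 15 + 39.0689/60 = 15.6511483
N ⇒ keep positive
λ: degrees = first 3 digits = 156, minutes = 3.82263; 156 + 3.82263/60 = 156.0637105
W → negative

15.651148, -156.063711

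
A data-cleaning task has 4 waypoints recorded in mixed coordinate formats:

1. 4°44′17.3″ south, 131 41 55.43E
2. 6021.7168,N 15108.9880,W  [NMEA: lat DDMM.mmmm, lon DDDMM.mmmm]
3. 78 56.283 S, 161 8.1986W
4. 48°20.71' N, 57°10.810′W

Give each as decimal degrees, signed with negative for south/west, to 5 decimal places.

Point 1:
  Latitude: 44′ + 17.3″ = 44.28833′; 4 + 44.28833/60 = 4.738139
  hemisphere S, so the sign is −
  Lon: 131° + 41/60 + 55.43/3600 = 131 + 0.683333 + 0.015397 = 131.698731
  E ⇒ keep positive
Point 2:
  Lat: split at 2 digits → 60° and 21.7168′; 60 + 21.7168/60 = 60.361947
  N → positive
  Longitude: degrees = first 3 digits = 151, minutes = 8.988; 151 + 8.988/60 = 151.149800
  W ⇒ negate
Point 3:
  Latitude: 78 + 56.283/60 = 78.938050
  hemisphere S, so the sign is −
  λ: 8.1986′ = 0.136643°; total 161.136643
  W ⇒ negate
Point 4:
  Latitude: 20.71′ = 0.345167°; total 48.345167
  N → positive
  Longitude: 10.81′ = 0.180167°; total 57.180167
  hemisphere W, so the sign is −

1. -4.73814, 131.69873
2. 60.36195, -151.14980
3. -78.93805, -161.13664
4. 48.34517, -57.18017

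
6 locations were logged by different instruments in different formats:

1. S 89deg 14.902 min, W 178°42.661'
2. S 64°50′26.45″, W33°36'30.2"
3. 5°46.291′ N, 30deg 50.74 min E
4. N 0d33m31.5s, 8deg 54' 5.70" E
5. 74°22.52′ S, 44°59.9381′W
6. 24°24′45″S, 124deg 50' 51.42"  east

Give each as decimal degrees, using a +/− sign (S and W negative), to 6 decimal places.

Point 1:
  Lat: 89 + 14.902/60 = 89.2483667
  S → negative
  λ: 42.661′ = 0.711017°; total 178.7110167
  W → negative
Point 2:
  φ: 64° + 50/60 + 26.45/3600 = 64 + 0.833333 + 0.007347 = 64.8406806
  S → negative
  Longitude: 33° + 36/60 + 30.2/3600 = 33 + 0.600000 + 0.008389 = 33.6083889
  hemisphere W, so the sign is −
Point 3:
  Latitude: 5 + 46.291/60 = 5.7715167
  N ⇒ keep positive
  Lon: 30 + 50.74/60 = 30.8456667
  E ⇒ keep positive
Point 4:
  Latitude: 33′ + 31.5″ = 33.52500′; 0 + 33.52500/60 = 0.5587500
  N ⇒ keep positive
  λ: 54′ + 5.7″ = 54.09500′; 8 + 54.09500/60 = 8.9015833
  E ⇒ keep positive
Point 5:
  Latitude: 74 + 22.52/60 = 74.3753333
  S → negative
  Lon: 44 + 59.9381/60 = 44.9989683
  W ⇒ negate
Point 6:
  φ: 24° + 24/60 + 45/3600 = 24 + 0.400000 + 0.012500 = 24.4125000
  hemisphere S, so the sign is −
  Lon: 50′ + 51.42″ = 50.85700′; 124 + 50.85700/60 = 124.8476167
  E ⇒ keep positive

1. -89.248367, -178.711017
2. -64.840681, -33.608389
3. 5.771517, 30.845667
4. 0.558750, 8.901583
5. -74.375333, -44.998968
6. -24.412500, 124.847617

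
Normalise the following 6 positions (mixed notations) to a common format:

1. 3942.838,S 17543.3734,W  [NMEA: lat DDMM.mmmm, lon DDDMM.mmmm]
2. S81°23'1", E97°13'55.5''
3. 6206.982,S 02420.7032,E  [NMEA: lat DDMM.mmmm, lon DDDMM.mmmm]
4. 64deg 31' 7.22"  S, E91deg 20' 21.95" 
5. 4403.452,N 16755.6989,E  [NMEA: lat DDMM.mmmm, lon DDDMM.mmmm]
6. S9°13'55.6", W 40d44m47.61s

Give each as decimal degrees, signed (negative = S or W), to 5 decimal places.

Point 1:
  Latitude: split at 2 digits → 39° and 42.838′; 39 + 42.838/60 = 39.713967
  S ⇒ negate
  λ: degrees = first 3 digits = 175, minutes = 43.3734; 175 + 43.3734/60 = 175.722890
  W → negative
Point 2:
  φ: 81 + 23/60 + 1/3600 = 81.383611
  hemisphere S, so the sign is −
  Lon: 97° + 13/60 + 55.5/3600 = 97 + 0.216667 + 0.015417 = 97.232083
  E ⇒ keep positive
Point 3:
  Latitude: split at 2 digits → 62° and 6.982′; 62 + 6.982/60 = 62.116367
  S → negative
  λ: degrees = first 3 digits = 24, minutes = 20.7032; 24 + 20.7032/60 = 24.345053
  E → positive
Point 4:
  Latitude: 64 + 31/60 + 7.22/3600 = 64.518672
  S → negative
  Longitude: 20′ + 21.95″ = 20.36583′; 91 + 20.36583/60 = 91.339431
  E ⇒ keep positive
Point 5:
  φ: split at 2 digits → 44° and 3.452′; 44 + 3.452/60 = 44.057533
  N ⇒ keep positive
  λ: degrees = first 3 digits = 167, minutes = 55.6989; 167 + 55.6989/60 = 167.928315
  E ⇒ keep positive
Point 6:
  φ: 9 + 13/60 + 55.6/3600 = 9.232111
  S ⇒ negate
  Lon: 40° + 44/60 + 47.61/3600 = 40 + 0.733333 + 0.013225 = 40.746558
  W ⇒ negate

1. -39.71397, -175.72289
2. -81.38361, 97.23208
3. -62.11637, 24.34505
4. -64.51867, 91.33943
5. 44.05753, 167.92832
6. -9.23211, -40.74656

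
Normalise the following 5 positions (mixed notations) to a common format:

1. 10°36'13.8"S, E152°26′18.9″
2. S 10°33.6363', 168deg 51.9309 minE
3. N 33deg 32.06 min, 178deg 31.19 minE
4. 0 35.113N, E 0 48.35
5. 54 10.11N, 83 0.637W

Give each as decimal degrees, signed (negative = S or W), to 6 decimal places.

Point 1:
  φ: 36′ + 13.8″ = 36.23000′; 10 + 36.23000/60 = 10.6038333
  hemisphere S, so the sign is −
  Longitude: 26′ + 18.9″ = 26.31500′; 152 + 26.31500/60 = 152.4385833
  E ⇒ keep positive
Point 2:
  φ: 33.6363′ = 0.560605°; total 10.5606050
  hemisphere S, so the sign is −
  λ: 168 + 51.9309/60 = 168.8655150
  E → positive
Point 3:
  Latitude: 33 + 32.06/60 = 33.5343333
  N ⇒ keep positive
  Lon: 178 + 31.19/60 = 178.5198333
  E → positive
Point 4:
  Latitude: 35.113′ = 0.585217°; total 0.5852167
  N ⇒ keep positive
  λ: 0 + 48.35/60 = 0.8058333
  E ⇒ keep positive
Point 5:
  φ: 10.11′ = 0.168500°; total 54.1685000
  N ⇒ keep positive
  Lon: 0.637′ = 0.010617°; total 83.0106167
  W → negative

1. -10.603833, 152.438583
2. -10.560605, 168.865515
3. 33.534333, 178.519833
4. 0.585217, 0.805833
5. 54.168500, -83.010617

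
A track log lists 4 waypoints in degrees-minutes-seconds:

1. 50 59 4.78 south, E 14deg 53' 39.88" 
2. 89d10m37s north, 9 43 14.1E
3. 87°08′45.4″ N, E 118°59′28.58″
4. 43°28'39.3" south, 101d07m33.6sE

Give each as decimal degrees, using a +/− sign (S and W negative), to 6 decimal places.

Point 1:
  Lat: 50 + 59/60 + 4.78/3600 = 50.9846611
  S ⇒ negate
  Lon: 14° + 53/60 + 39.88/3600 = 14 + 0.883333 + 0.011078 = 14.8944111
  E → positive
Point 2:
  φ: 89 + 10/60 + 37/3600 = 89.1769444
  N → positive
  Longitude: 9° + 43/60 + 14.1/3600 = 9 + 0.716667 + 0.003917 = 9.7205833
  E → positive
Point 3:
  Latitude: 87° + 8/60 + 45.4/3600 = 87 + 0.133333 + 0.012611 = 87.1459444
  N ⇒ keep positive
  Lon: 118 + 59/60 + 28.58/3600 = 118.9912722
  E → positive
Point 4:
  Lat: 43° + 28/60 + 39.3/3600 = 43 + 0.466667 + 0.010917 = 43.4775833
  hemisphere S, so the sign is −
  Longitude: 101 + 7/60 + 33.6/3600 = 101.1260000
  E ⇒ keep positive

1. -50.984661, 14.894411
2. 89.176944, 9.720583
3. 87.145944, 118.991272
4. -43.477583, 101.126000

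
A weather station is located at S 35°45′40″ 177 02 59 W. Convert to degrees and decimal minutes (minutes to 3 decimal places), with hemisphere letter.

φ: seconds/60 = 0.66667; minutes = 45 + 0.66667 = 45.66667
Lon: 2 + 59/60 = 2.98333′

35° 45.667′ S, 177° 2.983′ W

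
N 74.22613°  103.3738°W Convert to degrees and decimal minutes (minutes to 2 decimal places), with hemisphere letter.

Latitude: minutes = (74.226130 − 74) × 60 = 13.5678
Lon: 103° + 0.373800 × 60 = 103° 22.4280′

74° 13.57′ N, 103° 22.43′ W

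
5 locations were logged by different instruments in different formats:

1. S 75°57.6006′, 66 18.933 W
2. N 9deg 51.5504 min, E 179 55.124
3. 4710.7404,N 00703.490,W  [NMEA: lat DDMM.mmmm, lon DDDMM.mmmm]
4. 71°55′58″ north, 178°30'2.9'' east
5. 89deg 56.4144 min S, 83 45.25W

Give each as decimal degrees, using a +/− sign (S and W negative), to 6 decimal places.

Point 1:
  Latitude: 57.6006′ = 0.960010°; total 75.9600100
  hemisphere S, so the sign is −
  Longitude: 18.933′ = 0.315550°; total 66.3155500
  hemisphere W, so the sign is −
Point 2:
  Lat: 51.5504′ = 0.859173°; total 9.8591733
  N → positive
  λ: 179 + 55.124/60 = 179.9187333
  E → positive
Point 3:
  Lat: split at 2 digits → 47° and 10.7404′; 47 + 10.7404/60 = 47.1790067
  N → positive
  Lon: split at 3 digits → 007° and 3.49′; 7 + 3.49/60 = 7.0581667
  hemisphere W, so the sign is −
Point 4:
  Lat: 71° + 55/60 + 58/3600 = 71 + 0.916667 + 0.016111 = 71.9327778
  N ⇒ keep positive
  Lon: 30′ + 2.9″ = 30.04833′; 178 + 30.04833/60 = 178.5008056
  E → positive
Point 5:
  Lat: 56.4144′ = 0.940240°; total 89.9402400
  S → negative
  Longitude: 45.25′ = 0.754167°; total 83.7541667
  W ⇒ negate

1. -75.960010, -66.315550
2. 9.859173, 179.918733
3. 47.179007, -7.058167
4. 71.932778, 178.500806
5. -89.940240, -83.754167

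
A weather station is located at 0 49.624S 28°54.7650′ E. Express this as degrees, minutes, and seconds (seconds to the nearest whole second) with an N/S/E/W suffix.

0°49′37″ S, 28°54′46″ E

Lat: fractional minutes 0.62400 × 60 = 37.44″
Lon: fractional minutes 0.76500 × 60 = 45.90″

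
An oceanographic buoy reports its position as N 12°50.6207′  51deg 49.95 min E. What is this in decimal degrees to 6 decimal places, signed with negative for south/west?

Latitude: 12 + 50.6207/60 = 12.8436783
N ⇒ keep positive
λ: 51 + 49.95/60 = 51.8325000
E → positive

12.843678, 51.832500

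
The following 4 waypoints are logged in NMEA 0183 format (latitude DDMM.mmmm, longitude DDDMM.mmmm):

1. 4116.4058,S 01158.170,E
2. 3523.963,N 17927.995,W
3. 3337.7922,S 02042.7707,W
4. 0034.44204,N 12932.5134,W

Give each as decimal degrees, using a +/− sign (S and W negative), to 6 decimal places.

1. -41.273430, 11.969500
2. 35.399383, -179.466583
3. -33.629870, -20.712845
4. 0.574034, -129.541890

Point 1:
  Lat: split at 2 digits → 41° and 16.4058′; 41 + 16.4058/60 = 41.2734300
  S ⇒ negate
  λ: degrees = first 3 digits = 11, minutes = 58.17; 11 + 58.17/60 = 11.9695000
  E → positive
Point 2:
  Latitude: degrees = first 2 digits = 35, minutes = 23.963; 35 + 23.963/60 = 35.3993833
  N ⇒ keep positive
  λ: split at 3 digits → 179° and 27.995′; 179 + 27.995/60 = 179.4665833
  W ⇒ negate
Point 3:
  Latitude: degrees = first 2 digits = 33, minutes = 37.7922; 33 + 37.7922/60 = 33.6298700
  S → negative
  Lon: split at 3 digits → 020° and 42.7707′; 20 + 42.7707/60 = 20.7128450
  hemisphere W, so the sign is −
Point 4:
  Latitude: split at 2 digits → 00° and 34.44204′; 0 + 34.44204/60 = 0.5740340
  N → positive
  λ: degrees = first 3 digits = 129, minutes = 32.5134; 129 + 32.5134/60 = 129.5418900
  hemisphere W, so the sign is −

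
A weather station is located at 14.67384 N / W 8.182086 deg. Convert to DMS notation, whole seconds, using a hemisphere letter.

Latitude: 0.673840° → 40.43040′; 0.43040 × 60 = 25.82″
Lon: whole degrees 8; 10.92516′ → 10′ and 55.51″

14°40′26″ N, 8°10′56″ W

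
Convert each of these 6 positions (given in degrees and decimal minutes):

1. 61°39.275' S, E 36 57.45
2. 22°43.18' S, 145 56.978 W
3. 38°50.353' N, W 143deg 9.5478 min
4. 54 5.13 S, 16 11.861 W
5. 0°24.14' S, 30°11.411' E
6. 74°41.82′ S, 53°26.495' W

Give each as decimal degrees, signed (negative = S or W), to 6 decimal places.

Point 1:
  Latitude: 39.275′ = 0.654583°; total 61.6545833
  S ⇒ negate
  Longitude: 36 + 57.45/60 = 36.9575000
  E ⇒ keep positive
Point 2:
  Lat: 22 + 43.18/60 = 22.7196667
  hemisphere S, so the sign is −
  Lon: 145 + 56.978/60 = 145.9496333
  hemisphere W, so the sign is −
Point 3:
  Latitude: 38 + 50.353/60 = 38.8392167
  N → positive
  λ: 143 + 9.5478/60 = 143.1591300
  W → negative
Point 4:
  Latitude: 54 + 5.13/60 = 54.0855000
  hemisphere S, so the sign is −
  Lon: 11.861′ = 0.197683°; total 16.1976833
  W → negative
Point 5:
  φ: 0 + 24.14/60 = 0.4023333
  S ⇒ negate
  λ: 30 + 11.411/60 = 30.1901833
  E ⇒ keep positive
Point 6:
  φ: 74 + 41.82/60 = 74.6970000
  hemisphere S, so the sign is −
  Lon: 26.495′ = 0.441583°; total 53.4415833
  W ⇒ negate

1. -61.654583, 36.957500
2. -22.719667, -145.949633
3. 38.839217, -143.159130
4. -54.085500, -16.197683
5. -0.402333, 30.190183
6. -74.697000, -53.441583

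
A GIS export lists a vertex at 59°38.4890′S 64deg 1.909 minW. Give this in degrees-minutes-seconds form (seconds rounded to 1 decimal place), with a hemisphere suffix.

Latitude: 38.48900′ → 38′ and 0.48900 × 60 = 29.340″
Longitude: 1.90900′ → 1′ and 0.90900 × 60 = 54.540″

59°38′29.3″ S, 64°01′54.5″ W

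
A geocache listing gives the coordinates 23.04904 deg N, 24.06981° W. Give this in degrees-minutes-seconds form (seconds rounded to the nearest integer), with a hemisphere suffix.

Lat: 0.049040 × 60 = 2.94240′ → 2′, remainder × 60 = 56.54″
Longitude: 0.069810° → 4.18860′; 0.18860 × 60 = 11.32″

23°02′57″ N, 24°04′11″ W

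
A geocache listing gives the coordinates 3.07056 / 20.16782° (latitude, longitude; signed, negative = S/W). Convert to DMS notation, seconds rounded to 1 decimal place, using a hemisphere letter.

3°04′14.0″ N, 20°10′4.2″ E

Lat: 0.070560 × 60 = 4.23360′ → 4′, remainder × 60 = 14.016″
Longitude: whole degrees 20; 10.06920′ → 10′ and 4.152″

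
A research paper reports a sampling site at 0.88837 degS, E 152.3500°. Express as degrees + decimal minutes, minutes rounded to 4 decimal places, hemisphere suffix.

0° 53.3022′ S, 152° 21.0000′ E

φ: minutes = (0.888370 − 0) × 60 = 53.302200
Longitude: fractional part 0.350000 → 21.000000 minutes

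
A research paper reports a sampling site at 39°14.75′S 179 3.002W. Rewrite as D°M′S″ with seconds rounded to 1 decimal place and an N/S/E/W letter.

φ: 14.75000′ → 14′ and 0.75000 × 60 = 45.000″
λ: fractional minutes 0.00200 × 60 = 0.120″

39°14′45.0″ S, 179°03′0.1″ W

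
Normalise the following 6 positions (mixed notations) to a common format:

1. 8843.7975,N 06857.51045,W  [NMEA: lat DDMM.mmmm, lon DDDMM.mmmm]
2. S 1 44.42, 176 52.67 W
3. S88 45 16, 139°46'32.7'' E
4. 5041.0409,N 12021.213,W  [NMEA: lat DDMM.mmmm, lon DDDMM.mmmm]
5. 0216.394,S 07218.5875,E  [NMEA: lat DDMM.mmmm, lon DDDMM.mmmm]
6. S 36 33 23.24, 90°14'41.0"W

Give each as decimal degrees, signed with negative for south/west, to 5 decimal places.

Point 1:
  φ: degrees = first 2 digits = 88, minutes = 43.7975; 88 + 43.7975/60 = 88.729958
  N → positive
  Longitude: degrees = first 3 digits = 68, minutes = 57.51045; 68 + 57.51045/60 = 68.958508
  hemisphere W, so the sign is −
Point 2:
  Latitude: 44.42′ = 0.740333°; total 1.740333
  hemisphere S, so the sign is −
  Lon: 52.67′ = 0.877833°; total 176.877833
  W → negative
Point 3:
  φ: 88° + 45/60 + 16/3600 = 88 + 0.750000 + 0.004444 = 88.754444
  hemisphere S, so the sign is −
  Longitude: 46′ + 32.7″ = 46.54500′; 139 + 46.54500/60 = 139.775750
  E → positive
Point 4:
  φ: degrees = first 2 digits = 50, minutes = 41.0409; 50 + 41.0409/60 = 50.684015
  N ⇒ keep positive
  λ: split at 3 digits → 120° and 21.213′; 120 + 21.213/60 = 120.353550
  W ⇒ negate
Point 5:
  φ: degrees = first 2 digits = 2, minutes = 16.394; 2 + 16.394/60 = 2.273233
  S → negative
  Longitude: degrees = first 3 digits = 72, minutes = 18.5875; 72 + 18.5875/60 = 72.309792
  E ⇒ keep positive
Point 6:
  Latitude: 36° + 33/60 + 23.24/3600 = 36 + 0.550000 + 0.006456 = 36.556456
  S → negative
  Longitude: 90 + 14/60 + 41/3600 = 90.244722
  W ⇒ negate

1. 88.72996, -68.95851
2. -1.74033, -176.87783
3. -88.75444, 139.77575
4. 50.68402, -120.35355
5. -2.27323, 72.30979
6. -36.55646, -90.24472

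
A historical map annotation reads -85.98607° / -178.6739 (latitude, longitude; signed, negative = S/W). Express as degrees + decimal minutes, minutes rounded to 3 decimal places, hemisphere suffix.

85° 59.164′ S, 178° 40.434′ W

Latitude is negative → S; |value| = 85.986070
Lat: fractional part 0.986070 → 59.16420 minutes
Longitude is negative → W; |value| = 178.673900
Longitude: 178° + 0.673900 × 60 = 178° 40.43400′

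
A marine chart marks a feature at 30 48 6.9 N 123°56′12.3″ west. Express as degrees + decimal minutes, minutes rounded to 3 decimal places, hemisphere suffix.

Latitude: 48 + 6.9/60 = 48.11500′
Longitude: 56 + 12.3/60 = 56.20500′

30° 48.115′ N, 123° 56.205′ W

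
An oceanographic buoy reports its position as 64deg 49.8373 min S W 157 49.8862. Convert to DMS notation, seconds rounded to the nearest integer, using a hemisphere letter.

64°49′50″ S, 157°49′53″ W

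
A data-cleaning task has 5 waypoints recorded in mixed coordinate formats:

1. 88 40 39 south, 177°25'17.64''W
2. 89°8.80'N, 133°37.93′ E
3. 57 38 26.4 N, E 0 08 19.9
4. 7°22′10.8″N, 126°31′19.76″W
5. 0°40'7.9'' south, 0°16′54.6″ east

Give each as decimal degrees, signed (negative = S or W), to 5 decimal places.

Point 1:
  Lat: 88 + 40/60 + 39/3600 = 88.677500
  S → negative
  Lon: 177 + 25/60 + 17.64/3600 = 177.421567
  hemisphere W, so the sign is −
Point 2:
  Latitude: 8.8′ = 0.146667°; total 89.146667
  N ⇒ keep positive
  Longitude: 133 + 37.93/60 = 133.632167
  E ⇒ keep positive
Point 3:
  Lat: 57° + 38/60 + 26.4/3600 = 57 + 0.633333 + 0.007333 = 57.640667
  N ⇒ keep positive
  Lon: 0° + 8/60 + 19.9/3600 = 0 + 0.133333 + 0.005528 = 0.138861
  E ⇒ keep positive
Point 4:
  Latitude: 22′ + 10.8″ = 22.18000′; 7 + 22.18000/60 = 7.369667
  N → positive
  Longitude: 31′ + 19.76″ = 31.32933′; 126 + 31.32933/60 = 126.522156
  W → negative
Point 5:
  φ: 0° + 40/60 + 7.9/3600 = 0 + 0.666667 + 0.002194 = 0.668861
  S ⇒ negate
  λ: 16′ + 54.6″ = 16.91000′; 0 + 16.91000/60 = 0.281833
  E ⇒ keep positive

1. -88.67750, -177.42157
2. 89.14667, 133.63217
3. 57.64067, 0.13886
4. 7.36967, -126.52216
5. -0.66886, 0.28183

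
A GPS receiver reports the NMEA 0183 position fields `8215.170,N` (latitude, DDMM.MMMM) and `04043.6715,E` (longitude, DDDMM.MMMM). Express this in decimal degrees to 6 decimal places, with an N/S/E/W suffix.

82.252833° N, 40.727858° E

Latitude: degrees = first 2 digits = 82, minutes = 15.17; 82 + 15.17/60 = 82.2528333
Longitude: degrees = first 3 digits = 40, minutes = 43.6715; 40 + 43.6715/60 = 40.7278583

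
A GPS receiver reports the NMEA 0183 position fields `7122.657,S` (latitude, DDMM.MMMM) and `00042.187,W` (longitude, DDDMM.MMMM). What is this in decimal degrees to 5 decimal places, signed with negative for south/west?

-71.37762, -0.70312

Lat: split at 2 digits → 71° and 22.657′; 71 + 22.657/60 = 71.377617
hemisphere S, so the sign is −
Lon: degrees = first 3 digits = 0, minutes = 42.187; 0 + 42.187/60 = 0.703117
W ⇒ negate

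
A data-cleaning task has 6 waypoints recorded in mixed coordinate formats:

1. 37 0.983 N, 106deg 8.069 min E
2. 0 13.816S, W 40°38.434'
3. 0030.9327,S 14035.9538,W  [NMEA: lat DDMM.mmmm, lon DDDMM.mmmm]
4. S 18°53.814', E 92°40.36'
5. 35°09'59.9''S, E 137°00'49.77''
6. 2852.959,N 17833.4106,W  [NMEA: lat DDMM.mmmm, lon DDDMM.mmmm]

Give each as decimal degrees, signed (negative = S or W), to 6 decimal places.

1. 37.016383, 106.134483
2. -0.230267, -40.640567
3. -0.515545, -140.599230
4. -18.896900, 92.672667
5. -35.166639, 137.013825
6. 28.882650, -178.556843

Point 1:
  Lat: 37 + 0.983/60 = 37.0163833
  N → positive
  λ: 106 + 8.069/60 = 106.1344833
  E → positive
Point 2:
  φ: 13.816′ = 0.230267°; total 0.2302667
  S → negative
  Longitude: 40 + 38.434/60 = 40.6405667
  W → negative
Point 3:
  Latitude: degrees = first 2 digits = 0, minutes = 30.9327; 0 + 30.9327/60 = 0.5155450
  S → negative
  Longitude: split at 3 digits → 140° and 35.9538′; 140 + 35.9538/60 = 140.5992300
  W → negative
Point 4:
  Lat: 53.814′ = 0.896900°; total 18.8969000
  S ⇒ negate
  λ: 92 + 40.36/60 = 92.6726667
  E → positive
Point 5:
  Lat: 35 + 9/60 + 59.9/3600 = 35.1666389
  hemisphere S, so the sign is −
  Lon: 0′ + 49.77″ = 0.82950′; 137 + 0.82950/60 = 137.0138250
  E ⇒ keep positive
Point 6:
  φ: split at 2 digits → 28° and 52.959′; 28 + 52.959/60 = 28.8826500
  N → positive
  Longitude: split at 3 digits → 178° and 33.4106′; 178 + 33.4106/60 = 178.5568433
  hemisphere W, so the sign is −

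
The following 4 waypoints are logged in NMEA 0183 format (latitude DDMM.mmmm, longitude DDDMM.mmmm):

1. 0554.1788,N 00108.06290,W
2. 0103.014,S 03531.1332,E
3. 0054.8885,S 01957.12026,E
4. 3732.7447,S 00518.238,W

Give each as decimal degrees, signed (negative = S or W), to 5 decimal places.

Point 1:
  Lat: degrees = first 2 digits = 5, minutes = 54.1788; 5 + 54.1788/60 = 5.902980
  N ⇒ keep positive
  Longitude: split at 3 digits → 001° and 8.0629′; 1 + 8.0629/60 = 1.134382
  W → negative
Point 2:
  Lat: degrees = first 2 digits = 1, minutes = 3.014; 1 + 3.014/60 = 1.050233
  hemisphere S, so the sign is −
  Longitude: degrees = first 3 digits = 35, minutes = 31.1332; 35 + 31.1332/60 = 35.518887
  E ⇒ keep positive
Point 3:
  Lat: degrees = first 2 digits = 0, minutes = 54.8885; 0 + 54.8885/60 = 0.914808
  hemisphere S, so the sign is −
  Lon: split at 3 digits → 019° and 57.12026′; 19 + 57.12026/60 = 19.952004
  E → positive
Point 4:
  φ: degrees = first 2 digits = 37, minutes = 32.7447; 37 + 32.7447/60 = 37.545745
  S ⇒ negate
  λ: split at 3 digits → 005° and 18.238′; 5 + 18.238/60 = 5.303967
  hemisphere W, so the sign is −

1. 5.90298, -1.13438
2. -1.05023, 35.51889
3. -0.91481, 19.95200
4. -37.54575, -5.30397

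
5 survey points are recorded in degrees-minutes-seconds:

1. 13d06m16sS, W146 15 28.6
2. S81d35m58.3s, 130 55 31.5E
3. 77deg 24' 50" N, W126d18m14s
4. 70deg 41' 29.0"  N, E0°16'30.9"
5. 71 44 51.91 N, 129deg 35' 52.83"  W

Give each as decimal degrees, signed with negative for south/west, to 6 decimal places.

Point 1:
  Latitude: 13° + 6/60 + 16/3600 = 13 + 0.100000 + 0.004444 = 13.1044444
  hemisphere S, so the sign is −
  Longitude: 15′ + 28.6″ = 15.47667′; 146 + 15.47667/60 = 146.2579444
  W ⇒ negate
Point 2:
  Lat: 81° + 35/60 + 58.3/3600 = 81 + 0.583333 + 0.016194 = 81.5995278
  hemisphere S, so the sign is −
  λ: 130 + 55/60 + 31.5/3600 = 130.9254167
  E ⇒ keep positive
Point 3:
  Lat: 24′ + 50″ = 24.83333′; 77 + 24.83333/60 = 77.4138889
  N ⇒ keep positive
  Longitude: 126° + 18/60 + 14/3600 = 126 + 0.300000 + 0.003889 = 126.3038889
  W ⇒ negate
Point 4:
  Latitude: 41′ + 29″ = 41.48333′; 70 + 41.48333/60 = 70.6913889
  N ⇒ keep positive
  Longitude: 16′ + 30.9″ = 16.51500′; 0 + 16.51500/60 = 0.2752500
  E → positive
Point 5:
  Lat: 71° + 44/60 + 51.91/3600 = 71 + 0.733333 + 0.014419 = 71.7477528
  N ⇒ keep positive
  λ: 129 + 35/60 + 52.83/3600 = 129.5980083
  W ⇒ negate

1. -13.104444, -146.257944
2. -81.599528, 130.925417
3. 77.413889, -126.303889
4. 70.691389, 0.275250
5. 71.747753, -129.598008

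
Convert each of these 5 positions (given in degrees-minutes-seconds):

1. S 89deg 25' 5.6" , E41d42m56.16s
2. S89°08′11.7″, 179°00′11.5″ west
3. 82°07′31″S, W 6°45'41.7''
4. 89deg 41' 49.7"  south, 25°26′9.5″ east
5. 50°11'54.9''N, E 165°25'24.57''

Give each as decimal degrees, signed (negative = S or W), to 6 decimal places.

Point 1:
  Latitude: 25′ + 5.6″ = 25.09333′; 89 + 25.09333/60 = 89.4182222
  S → negative
  λ: 41 + 42/60 + 56.16/3600 = 41.7156000
  E ⇒ keep positive
Point 2:
  Lat: 8′ + 11.7″ = 8.19500′; 89 + 8.19500/60 = 89.1365833
  hemisphere S, so the sign is −
  Longitude: 179 + 0/60 + 11.5/3600 = 179.0031944
  W ⇒ negate
Point 3:
  φ: 82° + 7/60 + 31/3600 = 82 + 0.116667 + 0.008611 = 82.1252778
  hemisphere S, so the sign is −
  λ: 6° + 45/60 + 41.7/3600 = 6 + 0.750000 + 0.011583 = 6.7615833
  W ⇒ negate
Point 4:
  φ: 41′ + 49.7″ = 41.82833′; 89 + 41.82833/60 = 89.6971389
  S ⇒ negate
  Longitude: 26′ + 9.5″ = 26.15833′; 25 + 26.15833/60 = 25.4359722
  E ⇒ keep positive
Point 5:
  φ: 50 + 11/60 + 54.9/3600 = 50.1985833
  N ⇒ keep positive
  λ: 25′ + 24.57″ = 25.40950′; 165 + 25.40950/60 = 165.4234917
  E → positive

1. -89.418222, 41.715600
2. -89.136583, -179.003194
3. -82.125278, -6.761583
4. -89.697139, 25.435972
5. 50.198583, 165.423492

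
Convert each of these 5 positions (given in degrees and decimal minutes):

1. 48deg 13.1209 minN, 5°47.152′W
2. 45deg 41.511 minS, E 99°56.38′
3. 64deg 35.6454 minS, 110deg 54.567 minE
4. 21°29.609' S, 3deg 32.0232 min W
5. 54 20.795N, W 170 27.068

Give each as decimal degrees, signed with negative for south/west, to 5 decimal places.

Point 1:
  Lat: 48 + 13.1209/60 = 48.218682
  N ⇒ keep positive
  Longitude: 47.152′ = 0.785867°; total 5.785867
  W ⇒ negate
Point 2:
  Latitude: 41.511′ = 0.691850°; total 45.691850
  S → negative
  λ: 99 + 56.38/60 = 99.939667
  E ⇒ keep positive
Point 3:
  Lat: 35.6454′ = 0.594090°; total 64.594090
  S ⇒ negate
  λ: 54.567′ = 0.909450°; total 110.909450
  E → positive
Point 4:
  φ: 29.609′ = 0.493483°; total 21.493483
  hemisphere S, so the sign is −
  Lon: 3 + 32.0232/60 = 3.533720
  hemisphere W, so the sign is −
Point 5:
  Lat: 54 + 20.795/60 = 54.346583
  N → positive
  Lon: 27.068′ = 0.451133°; total 170.451133
  hemisphere W, so the sign is −

1. 48.21868, -5.78587
2. -45.69185, 99.93967
3. -64.59409, 110.90945
4. -21.49348, -3.53372
5. 54.34658, -170.45113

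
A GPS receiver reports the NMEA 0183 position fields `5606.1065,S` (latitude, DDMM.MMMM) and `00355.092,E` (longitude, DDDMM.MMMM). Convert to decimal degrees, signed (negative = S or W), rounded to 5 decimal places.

φ: split at 2 digits → 56° and 6.1065′; 56 + 6.1065/60 = 56.101775
S ⇒ negate
λ: degrees = first 3 digits = 3, minutes = 55.092; 3 + 55.092/60 = 3.918200
E ⇒ keep positive

-56.10178, 3.91820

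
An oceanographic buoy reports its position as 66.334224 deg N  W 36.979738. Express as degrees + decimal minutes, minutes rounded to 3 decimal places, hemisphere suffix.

66° 20.053′ N, 36° 58.784′ W

Lat: 66° + 0.334224 × 60 = 66° 20.05344′
Longitude: minutes = (36.979738 − 36) × 60 = 58.78428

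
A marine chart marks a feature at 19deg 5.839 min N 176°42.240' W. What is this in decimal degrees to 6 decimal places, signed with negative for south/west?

19.097317, -176.704000

Lat: 19 + 5.839/60 = 19.0973167
N ⇒ keep positive
λ: 176 + 42.24/60 = 176.7040000
hemisphere W, so the sign is −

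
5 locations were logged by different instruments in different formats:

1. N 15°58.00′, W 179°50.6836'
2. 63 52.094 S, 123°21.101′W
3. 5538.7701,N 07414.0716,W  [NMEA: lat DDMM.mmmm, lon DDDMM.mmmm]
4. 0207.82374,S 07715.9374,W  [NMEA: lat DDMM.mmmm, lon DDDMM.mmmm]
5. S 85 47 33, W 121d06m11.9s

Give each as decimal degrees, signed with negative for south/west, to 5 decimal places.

Point 1:
  Latitude: 58′ = 0.966667°; total 15.966667
  N → positive
  λ: 179 + 50.6836/60 = 179.844727
  W ⇒ negate
Point 2:
  Lat: 52.094′ = 0.868233°; total 63.868233
  S ⇒ negate
  λ: 123 + 21.101/60 = 123.351683
  hemisphere W, so the sign is −
Point 3:
  Lat: split at 2 digits → 55° and 38.7701′; 55 + 38.7701/60 = 55.646168
  N → positive
  Lon: degrees = first 3 digits = 74, minutes = 14.0716; 74 + 14.0716/60 = 74.234527
  W → negative
Point 4:
  Lat: degrees = first 2 digits = 2, minutes = 7.82374; 2 + 7.82374/60 = 2.130396
  S → negative
  λ: degrees = first 3 digits = 77, minutes = 15.9374; 77 + 15.9374/60 = 77.265623
  W → negative
Point 5:
  Latitude: 47′ + 33″ = 47.55000′; 85 + 47.55000/60 = 85.792500
  S → negative
  λ: 121° + 6/60 + 11.9/3600 = 121 + 0.100000 + 0.003306 = 121.103306
  hemisphere W, so the sign is −

1. 15.96667, -179.84473
2. -63.86823, -123.35168
3. 55.64617, -74.23453
4. -2.13040, -77.26562
5. -85.79250, -121.10331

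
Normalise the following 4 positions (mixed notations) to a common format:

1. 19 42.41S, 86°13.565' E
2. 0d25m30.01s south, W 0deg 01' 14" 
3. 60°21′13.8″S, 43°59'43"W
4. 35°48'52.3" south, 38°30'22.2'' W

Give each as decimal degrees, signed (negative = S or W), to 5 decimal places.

1. -19.70683, 86.22608
2. -0.42500, -0.02056
3. -60.35383, -43.99528
4. -35.81453, -38.50617

Point 1:
  φ: 19 + 42.41/60 = 19.706833
  hemisphere S, so the sign is −
  Lon: 13.565′ = 0.226083°; total 86.226083
  E ⇒ keep positive
Point 2:
  Lat: 25′ + 30.01″ = 25.50017′; 0 + 25.50017/60 = 0.425003
  hemisphere S, so the sign is −
  Longitude: 0° + 1/60 + 14/3600 = 0 + 0.016667 + 0.003889 = 0.020556
  hemisphere W, so the sign is −
Point 3:
  Lat: 60° + 21/60 + 13.8/3600 = 60 + 0.350000 + 0.003833 = 60.353833
  S ⇒ negate
  Lon: 59′ + 43″ = 59.71667′; 43 + 59.71667/60 = 43.995278
  hemisphere W, so the sign is −
Point 4:
  Lat: 35° + 48/60 + 52.3/3600 = 35 + 0.800000 + 0.014528 = 35.814528
  S → negative
  λ: 30′ + 22.2″ = 30.37000′; 38 + 30.37000/60 = 38.506167
  W ⇒ negate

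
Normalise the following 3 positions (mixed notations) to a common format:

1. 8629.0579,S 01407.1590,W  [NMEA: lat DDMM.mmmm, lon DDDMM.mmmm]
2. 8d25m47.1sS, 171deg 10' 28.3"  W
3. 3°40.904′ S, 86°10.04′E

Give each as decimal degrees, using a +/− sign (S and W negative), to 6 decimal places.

Point 1:
  φ: split at 2 digits → 86° and 29.0579′; 86 + 29.0579/60 = 86.4842983
  S → negative
  λ: degrees = first 3 digits = 14, minutes = 7.159; 14 + 7.159/60 = 14.1193167
  W ⇒ negate
Point 2:
  φ: 8 + 25/60 + 47.1/3600 = 8.4297500
  S → negative
  λ: 171° + 10/60 + 28.3/3600 = 171 + 0.166667 + 0.007861 = 171.1745278
  W ⇒ negate
Point 3:
  φ: 40.904′ = 0.681733°; total 3.6817333
  S → negative
  Longitude: 10.04′ = 0.167333°; total 86.1673333
  E ⇒ keep positive

1. -86.484298, -14.119317
2. -8.429750, -171.174528
3. -3.681733, 86.167333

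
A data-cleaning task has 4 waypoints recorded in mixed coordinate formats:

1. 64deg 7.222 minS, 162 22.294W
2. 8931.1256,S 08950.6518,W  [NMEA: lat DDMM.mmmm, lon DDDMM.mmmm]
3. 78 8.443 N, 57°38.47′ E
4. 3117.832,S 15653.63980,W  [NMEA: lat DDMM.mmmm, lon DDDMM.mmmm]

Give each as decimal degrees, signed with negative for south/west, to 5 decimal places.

Point 1:
  Lat: 7.222′ = 0.120367°; total 64.120367
  hemisphere S, so the sign is −
  Longitude: 22.294′ = 0.371567°; total 162.371567
  W ⇒ negate
Point 2:
  φ: split at 2 digits → 89° and 31.1256′; 89 + 31.1256/60 = 89.518760
  S ⇒ negate
  Longitude: split at 3 digits → 089° and 50.6518′; 89 + 50.6518/60 = 89.844197
  W → negative
Point 3:
  Lat: 78 + 8.443/60 = 78.140717
  N → positive
  Longitude: 38.47′ = 0.641167°; total 57.641167
  E → positive
Point 4:
  φ: degrees = first 2 digits = 31, minutes = 17.832; 31 + 17.832/60 = 31.297200
  S → negative
  λ: degrees = first 3 digits = 156, minutes = 53.6398; 156 + 53.6398/60 = 156.893997
  W → negative

1. -64.12037, -162.37157
2. -89.51876, -89.84420
3. 78.14072, 57.64117
4. -31.29720, -156.89400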